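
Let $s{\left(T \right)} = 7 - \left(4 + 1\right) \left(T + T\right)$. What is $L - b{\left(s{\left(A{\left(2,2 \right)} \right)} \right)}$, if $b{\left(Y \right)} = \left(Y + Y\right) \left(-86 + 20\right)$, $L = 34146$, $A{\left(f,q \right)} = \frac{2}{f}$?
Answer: $33750$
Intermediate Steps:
$s{\left(T \right)} = 7 - 10 T$ ($s{\left(T \right)} = 7 - 5 \cdot 2 T = 7 - 10 T$)
$b{\left(Y \right)} = - 132 Y$ ($b{\left(Y \right)} = 2 Y \left(-66\right) = - 132 Y$)
$L - b{\left(s{\left(A{\left(2,2 \right)} \right)} \right)} = 34146 - - 132 \left(7 - 10 \cdot \frac{2}{2}\right) = 34146 - - 132 \left(7 - 10 \cdot 2 \cdot \frac{1}{2}\right) = 34146 - - 132 \left(7 - 10\right) = 34146 - \left(-132\right) \left(-3\right) = 34146 - 396 = 33750$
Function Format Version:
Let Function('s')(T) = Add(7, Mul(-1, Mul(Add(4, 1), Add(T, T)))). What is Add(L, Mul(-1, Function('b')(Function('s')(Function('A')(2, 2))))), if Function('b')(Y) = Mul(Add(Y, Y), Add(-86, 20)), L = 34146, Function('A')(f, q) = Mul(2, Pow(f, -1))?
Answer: 33750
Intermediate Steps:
Function('s')(T) = Add(7, Mul(-10, T)) (Function('s')(T) = Add(7, Mul(-1, Mul(5, Mul(2, T)))) = Add(7, Mul(-1, Mul(10, T))) = Add(7, Mul(-10, T)))
Function('b')(Y) = Mul(-132, Y) (Function('b')(Y) = Mul(Mul(2, Y), -66) = Mul(-132, Y))
Add(L, Mul(-1, Function('b')(Function('s')(Function('A')(2, 2))))) = Add(34146, Mul(-1, Mul(-132, Add(7, Mul(-10, Mul(2, Pow(2, -1))))))) = Add(34146, Mul(-1, Mul(-132, Add(7, Mul(-10, Mul(2, Rational(1, 2))))))) = Add(34146, Mul(-1, Mul(-132, Add(7, Mul(-10, 1))))) = Add(34146, Mul(-1, Mul(-132, Add(7, -10)))) = Add(34146, Mul(-1, Mul(-132, -3))) = Add(34146, Mul(-1, 396)) = Add(34146, -396) = 33750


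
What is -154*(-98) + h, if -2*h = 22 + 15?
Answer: 30147/2 ≈ 15074.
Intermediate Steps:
h = -37/2 (h = -(22 + 15)/2 = -½*37 = -37/2 ≈ -18.500)
-154*(-98) + h = -154*(-98) - 37/2 = 15092 - 37/2 = 30147/2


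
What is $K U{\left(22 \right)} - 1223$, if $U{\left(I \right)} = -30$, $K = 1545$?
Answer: $-47573$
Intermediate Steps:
$K U{\left(22 \right)} - 1223 = 1545 \left(-30\right) - 1223 = -46350 - 1223 = -47573$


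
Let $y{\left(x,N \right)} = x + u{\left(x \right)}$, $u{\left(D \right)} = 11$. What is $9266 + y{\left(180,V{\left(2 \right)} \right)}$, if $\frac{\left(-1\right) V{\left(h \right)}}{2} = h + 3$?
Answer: $9457$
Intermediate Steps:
$V{\left(h \right)} = -6 - 2 h$ ($V{\left(h \right)} = - 2 \left(h + 3\right) = - 2 \left(3 + h\right) = -6 - 2 h$)
$y{\left(x,N \right)} = 11 + x$ ($y{\left(x,N \right)} = x + 11 = 11 + x$)
$9266 + y{\left(180,V{\left(2 \right)} \right)} = 9266 + \left(11 + 180\right) = 9266 + 191 = 9457$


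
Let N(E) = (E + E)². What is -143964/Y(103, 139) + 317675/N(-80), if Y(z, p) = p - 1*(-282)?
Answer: -142069489/431104 ≈ -329.55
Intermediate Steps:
Y(z, p) = 282 + p (Y(z, p) = p + 282 = 282 + p)
N(E) = 4*E² (N(E) = (2*E)² = 4*E²)
-143964/Y(103, 139) + 317675/N(-80) = -143964/(282 + 139) + 317675/((4*(-80)²)) = -143964/421 + 317675/((4*6400)) = -143964*1/421 + 317675/25600 = -143964/421 + 317675*(1/25600) = -143964/421 + 12707/1024 = -142069489/431104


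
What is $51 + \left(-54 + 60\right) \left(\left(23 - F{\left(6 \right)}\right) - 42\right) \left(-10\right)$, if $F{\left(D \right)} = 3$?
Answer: $1371$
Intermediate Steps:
$51 + \left(-54 + 60\right) \left(\left(23 - F{\left(6 \right)}\right) - 42\right) \left(-10\right) = 51 + \left(-54 + 60\right) \left(\left(23 - 3\right) - 42\right) \left(-10\right) = 51 + 6 \left(\left(23 - 3\right) - 42\right) \left(-10\right) = 51 + 6 \left(20 - 42\right) \left(-10\right) = 51 + 6 \left(-22\right) \left(-10\right) = 51 - -1320 = 51 + 1320 = 1371$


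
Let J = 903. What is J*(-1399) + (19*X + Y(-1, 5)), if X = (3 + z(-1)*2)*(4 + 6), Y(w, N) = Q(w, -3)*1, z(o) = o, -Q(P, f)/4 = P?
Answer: -1263103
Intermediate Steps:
Q(P, f) = -4*P
Y(w, N) = -4*w (Y(w, N) = -4*w*1 = -4*w)
X = 10 (X = (3 - 1*2)*(4 + 6) = (3 - 2)*10 = 1*10 = 10)
J*(-1399) + (19*X + Y(-1, 5)) = 903*(-1399) + (19*10 - 4*(-1)) = -1263297 + (190 + 4) = -1263297 + 194 = -1263103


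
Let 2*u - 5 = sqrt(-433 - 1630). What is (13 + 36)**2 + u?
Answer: 4807/2 + I*sqrt(2063)/2 ≈ 2403.5 + 22.71*I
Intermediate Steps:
u = 5/2 + I*sqrt(2063)/2 (u = 5/2 + sqrt(-433 - 1630)/2 = 5/2 + sqrt(-2063)/2 = 5/2 + (I*sqrt(2063))/2 = 5/2 + I*sqrt(2063)/2 ≈ 2.5 + 22.71*I)
(13 + 36)**2 + u = (13 + 36)**2 + (5/2 + I*sqrt(2063)/2) = 49**2 + (5/2 + I*sqrt(2063)/2) = 2401 + (5/2 + I*sqrt(2063)/2) = 4807/2 + I*sqrt(2063)/2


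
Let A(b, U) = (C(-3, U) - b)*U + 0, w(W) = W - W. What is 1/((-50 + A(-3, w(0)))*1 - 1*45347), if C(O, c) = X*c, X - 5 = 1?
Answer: -1/45397 ≈ -2.2028e-5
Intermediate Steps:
X = 6 (X = 5 + 1 = 6)
C(O, c) = 6*c
w(W) = 0
A(b, U) = U*(-b + 6*U) (A(b, U) = (6*U - b)*U + 0 = (-b + 6*U)*U + 0 = U*(-b + 6*U) + 0 = U*(-b + 6*U))
1/((-50 + A(-3, w(0)))*1 - 1*45347) = 1/((-50 + 0*(-1*(-3) + 6*0))*1 - 1*45347) = 1/((-50 + 0*(3 + 0))*1 - 45347) = 1/((-50 + 0*3)*1 - 45347) = 1/((-50 + 0)*1 - 45347) = 1/(-50*1 - 45347) = 1/(-50 - 45347) = 1/(-45397) = -1/45397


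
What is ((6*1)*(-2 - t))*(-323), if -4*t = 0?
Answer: 3876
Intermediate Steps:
t = 0 (t = -¼*0 = 0)
((6*1)*(-2 - t))*(-323) = ((6*1)*(-2 - 1*0))*(-323) = (6*(-2 + 0))*(-323) = (6*(-2))*(-323) = -12*(-323) = 3876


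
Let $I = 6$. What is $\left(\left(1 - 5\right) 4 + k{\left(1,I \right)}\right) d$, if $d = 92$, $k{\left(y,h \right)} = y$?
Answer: $-1380$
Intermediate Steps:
$\left(\left(1 - 5\right) 4 + k{\left(1,I \right)}\right) d = \left(\left(1 - 5\right) 4 + 1\right) 92 = \left(\left(-4\right) 4 + 1\right) 92 = \left(-16 + 1\right) 92 = \left(-15\right) 92 = -1380$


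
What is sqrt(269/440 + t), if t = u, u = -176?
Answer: I*sqrt(8488810)/220 ≈ 13.243*I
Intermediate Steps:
t = -176
sqrt(269/440 + t) = sqrt(269/440 - 176) = sqrt(-77171/440) = I*sqrt(8488810)/220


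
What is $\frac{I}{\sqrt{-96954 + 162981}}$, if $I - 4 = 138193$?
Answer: $\frac{138197 \sqrt{66027}}{66027} \approx 537.82$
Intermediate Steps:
$I = 138197$ ($I = 4 + 138193 = 138197$)
$\frac{I}{\sqrt{-96954 + 162981}} = \frac{138197}{\sqrt{-96954 + 162981}} = \frac{138197}{\sqrt{66027}} = 138197 \frac{\sqrt{66027}}{66027} = \frac{138197 \sqrt{66027}}{66027}$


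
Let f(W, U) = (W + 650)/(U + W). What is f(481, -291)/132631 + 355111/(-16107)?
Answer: -8948739920773/405894628230 ≈ -22.047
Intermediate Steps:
f(W, U) = (650 + W)/(U + W)
f(481, -291)/132631 + 355111/(-16107) = ((650 + 481)/(-291 + 481))/132631 + 355111/(-16107) = (1131/190)*(1/132631) + 355111*(-1/16107) = ((1/190)*1131)*(1/132631) - 355111/16107 = (1131/190)*(1/132631) - 355111/16107 = 1131/25199890 - 355111/16107 = -8948739920773/405894628230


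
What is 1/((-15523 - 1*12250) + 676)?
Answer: -1/27097 ≈ -3.6904e-5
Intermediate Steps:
1/((-15523 - 1*12250) + 676) = 1/((-15523 - 12250) + 676) = 1/(-27773 + 676) = 1/(-27097) = -1/27097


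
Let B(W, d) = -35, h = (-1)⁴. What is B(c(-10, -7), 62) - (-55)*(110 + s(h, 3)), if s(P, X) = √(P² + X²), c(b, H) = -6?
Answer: 6015 + 55*√10 ≈ 6188.9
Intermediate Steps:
h = 1
B(c(-10, -7), 62) - (-55)*(110 + s(h, 3)) = -35 - (-55)*(110 + √(1² + 3²)) = -35 - (-55)*(110 + √(1 + 9)) = -35 - (-55)*(110 + √10) = -35 - (-6050 - 55*√10) = -35 + (6050 + 55*√10) = 6015 + 55*√10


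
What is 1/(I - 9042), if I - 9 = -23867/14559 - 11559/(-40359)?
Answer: -195862227/1769488483415 ≈ -0.00011069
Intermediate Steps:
I = 1497773119/195862227 (I = 9 + (-23867/14559 - 11559/(-40359)) = 9 + (-23867*1/14559 - 11559*(-1/40359)) = 9 + (-23867/14559 + 3853/13453) = 9 - 264986924/195862227 = 1497773119/195862227 ≈ 7.6471)
1/(I - 9042) = 1/(1497773119/195862227 - 9042) = 1/(-1769488483415/195862227) = -195862227/1769488483415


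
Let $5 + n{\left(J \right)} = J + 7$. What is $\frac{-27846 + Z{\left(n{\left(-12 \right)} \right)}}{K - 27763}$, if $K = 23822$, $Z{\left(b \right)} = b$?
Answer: $\frac{27856}{3941} \approx 7.0683$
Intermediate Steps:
$n{\left(J \right)} = 2 + J$ ($n{\left(J \right)} = -5 + \left(J + 7\right) = -5 + \left(7 + J\right) = 2 + J$)
$\frac{-27846 + Z{\left(n{\left(-12 \right)} \right)}}{K - 27763} = \frac{-27846 + \left(2 - 12\right)}{23822 - 27763} = \frac{-27846 - 10}{-3941} = \left(-27856\right) \left(- \frac{1}{3941}\right) = \frac{27856}{3941}$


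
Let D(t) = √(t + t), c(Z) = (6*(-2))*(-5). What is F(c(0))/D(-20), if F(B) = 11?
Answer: -11*I*√10/20 ≈ -1.7393*I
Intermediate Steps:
c(Z) = 60 (c(Z) = -12*(-5) = 60)
D(t) = √2*√t (D(t) = √(2*t) = √2*√t)
F(c(0))/D(-20) = 11/((√2*√(-20))) = 11/((√2*(2*I*√5))) = 11/((2*I*√10)) = 11*(-I*√10/20) = -11*I*√10/20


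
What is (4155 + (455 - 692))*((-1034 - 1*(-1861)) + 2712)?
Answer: 13865802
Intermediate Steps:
(4155 + (455 - 692))*((-1034 - 1*(-1861)) + 2712) = (4155 - 237)*((-1034 + 1861) + 2712) = 3918*(827 + 2712) = 3918*3539 = 13865802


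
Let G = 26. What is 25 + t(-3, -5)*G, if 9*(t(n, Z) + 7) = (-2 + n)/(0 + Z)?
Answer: -1387/9 ≈ -154.11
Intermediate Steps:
t(n, Z) = -7 + (-2 + n)/(9*Z) (t(n, Z) = -7 + ((-2 + n)/(0 + Z))/9 = -7 + ((-2 + n)/Z)/9 = -7 + (-2 + n)/(9*Z))
25 + t(-3, -5)*G = 25 + ((⅑)*(-2 - 3 - 63*(-5))/(-5))*26 = 25 + ((⅑)*(-⅕)*(-2 - 3 + 315))*26 = 25 + ((⅑)*(-⅕)*310)*26 = 25 - 62/9*26 = 25 - 1612/9 = -1387/9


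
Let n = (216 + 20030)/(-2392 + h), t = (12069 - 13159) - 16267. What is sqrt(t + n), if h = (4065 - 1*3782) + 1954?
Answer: I*sqrt(420140055)/155 ≈ 132.24*I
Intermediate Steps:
t = -17357 (t = -1090 - 16267 = -17357)
h = 2237 (h = (4065 - 3782) + 1954 = 283 + 1954 = 2237)
n = -20246/155 (n = (216 + 20030)/(-2392 + 2237) = 20246/(-155) = 20246*(-1/155) = -20246/155 ≈ -130.62)
sqrt(t + n) = sqrt(-17357 - 20246/155) = sqrt(-2710581/155) = I*sqrt(420140055)/155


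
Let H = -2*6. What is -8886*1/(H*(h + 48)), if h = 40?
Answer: 1481/176 ≈ 8.4148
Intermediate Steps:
H = -12
-8886*1/(H*(h + 48)) = -8886*(-1/(12*(40 + 48))) = -8886/(88*(-12)) = -8886/(-1056) = -8886*(-1/1056) = 1481/176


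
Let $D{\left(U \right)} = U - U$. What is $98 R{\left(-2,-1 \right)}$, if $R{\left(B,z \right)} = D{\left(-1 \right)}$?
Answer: $0$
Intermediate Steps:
$D{\left(U \right)} = 0$
$R{\left(B,z \right)} = 0$
$98 R{\left(-2,-1 \right)} = 98 \cdot 0 = 0$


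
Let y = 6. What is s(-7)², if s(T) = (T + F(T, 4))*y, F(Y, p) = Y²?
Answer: 63504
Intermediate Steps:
s(T) = 6*T + 6*T² (s(T) = (T + T²)*6 = 6*T + 6*T²)
s(-7)² = (6*(-7)*(1 - 7))² = (6*(-7)*(-6))² = 252² = 63504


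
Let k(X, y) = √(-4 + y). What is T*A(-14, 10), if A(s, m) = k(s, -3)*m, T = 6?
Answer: 60*I*√7 ≈ 158.75*I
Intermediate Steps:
A(s, m) = I*m*√7 (A(s, m) = √(-4 - 3)*m = √(-7)*m = (I*√7)*m = I*m*√7)
T*A(-14, 10) = 6*(I*10*√7) = 6*(10*I*√7) = 60*I*√7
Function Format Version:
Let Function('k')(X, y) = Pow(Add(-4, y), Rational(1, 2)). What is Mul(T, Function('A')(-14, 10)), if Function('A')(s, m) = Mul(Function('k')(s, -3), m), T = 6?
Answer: Mul(60, I, Pow(7, Rational(1, 2))) ≈ Mul(158.75, I)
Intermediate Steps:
Function('A')(s, m) = Mul(I, m, Pow(7, Rational(1, 2))) (Function('A')(s, m) = Mul(Pow(Add(-4, -3), Rational(1, 2)), m) = Mul(Pow(-7, Rational(1, 2)), m) = Mul(Mul(I, Pow(7, Rational(1, 2))), m) = Mul(I, m, Pow(7, Rational(1, 2))))
Mul(T, Function('A')(-14, 10)) = Mul(6, Mul(I, 10, Pow(7, Rational(1, 2)))) = Mul(6, Mul(10, I, Pow(7, Rational(1, 2)))) = Mul(60, I, Pow(7, Rational(1, 2)))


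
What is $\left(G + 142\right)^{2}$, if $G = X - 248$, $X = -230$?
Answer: $112896$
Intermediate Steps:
$G = -478$ ($G = -230 - 248 = -478$)
$\left(G + 142\right)^{2} = \left(-478 + 142\right)^{2} = \left(-336\right)^{2} = 112896$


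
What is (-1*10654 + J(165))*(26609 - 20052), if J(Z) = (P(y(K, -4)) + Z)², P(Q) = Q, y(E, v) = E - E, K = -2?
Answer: 108656047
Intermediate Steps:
y(E, v) = 0
J(Z) = Z² (J(Z) = (0 + Z)² = Z²)
(-1*10654 + J(165))*(26609 - 20052) = (-1*10654 + 165²)*(26609 - 20052) = (-10654 + 27225)*6557 = 16571*6557 = 108656047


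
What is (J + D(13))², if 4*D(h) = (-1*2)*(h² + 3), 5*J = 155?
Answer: 3025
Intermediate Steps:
J = 31 (J = (⅕)*155 = 31)
D(h) = -3/2 - h²/2 (D(h) = ((-1*2)*(h² + 3))/4 = (-2*(3 + h²))/4 = (-6 - 2*h²)/4 = -3/2 - h²/2)
(J + D(13))² = (31 + (-3/2 - ½*13²))² = (31 + (-3/2 - ½*169))² = (31 + (-3/2 - 169/2))² = (31 - 86)² = (-55)² = 3025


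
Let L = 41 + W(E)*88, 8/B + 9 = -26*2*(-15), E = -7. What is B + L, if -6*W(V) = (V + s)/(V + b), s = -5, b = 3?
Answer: -2305/771 ≈ -2.9896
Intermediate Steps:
W(V) = -(-5 + V)/(6*(3 + V)) (W(V) = -(V - 5)/(6*(V + 3)) = -(-5 + V)/(6*(3 + V)))
B = 8/771 (B = 8/(-9 - 26*2*(-15)) = 8/(-9 - 52*(-15)) = 8/(-9 + 780) = 8/771 ≈ 0.010376)
L = -3 (L = 41 + ((5 - 1*(-7))/(6*(3 - 7)))*88 = 41 + ((1/6)*(5 + 7)/(-4))*88 = 41 + ((1/6)*(-1/4)*12)*88 = 41 - 1/2*88 = 41 - 44 = -3)
B + L = 8/771 - 3 = -2305/771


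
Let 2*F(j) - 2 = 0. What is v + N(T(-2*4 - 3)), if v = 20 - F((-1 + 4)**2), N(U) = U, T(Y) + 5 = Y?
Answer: 3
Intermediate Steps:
F(j) = 1 (F(j) = 1 + (1/2)*0 = 1 + 0 = 1)
T(Y) = -5 + Y
v = 19 (v = 20 - 1*1 = 20 - 1 = 19)
v + N(T(-2*4 - 3)) = 19 + (-5 + (-2*4 - 3)) = 19 + (-5 + (-8 - 3)) = 19 + (-5 - 11) = 19 - 16 = 3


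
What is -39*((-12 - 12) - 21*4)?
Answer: 4212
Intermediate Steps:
-39*((-12 - 12) - 21*4) = -39*(-24 - 84) = -39*(-108) = 4212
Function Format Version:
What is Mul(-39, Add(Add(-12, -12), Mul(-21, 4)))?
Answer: 4212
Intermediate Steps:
Mul(-39, Add(Add(-12, -12), Mul(-21, 4))) = Mul(-39, Add(-24, -84)) = Mul(-39, -108) = 4212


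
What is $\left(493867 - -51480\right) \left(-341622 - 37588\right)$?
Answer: $-206801035870$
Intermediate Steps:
$\left(493867 - -51480\right) \left(-341622 - 37588\right) = \left(493867 + 51480\right) \left(-379210\right) = 545347 \left(-379210\right) = -206801035870$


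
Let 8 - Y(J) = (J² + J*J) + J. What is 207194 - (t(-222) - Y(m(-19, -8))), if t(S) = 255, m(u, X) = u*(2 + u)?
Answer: -2034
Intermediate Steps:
Y(J) = 8 - J - 2*J² (Y(J) = 8 - ((J² + J*J) + J) = 8 - ((J² + J²) + J) = 8 - (2*J² + J) = 8 - (J + 2*J²) = 8 + (-J - 2*J²) = 8 - J - 2*J²)
207194 - (t(-222) - Y(m(-19, -8))) = 207194 - (255 - (8 - (-19)*(2 - 19) - 2*361*(2 - 19)²)) = 207194 - (255 - (8 - (-19)*(-17) - 2*(-19*(-17))²)) = 207194 - (255 - (8 - 1*323 - 2*323²)) = 207194 - (255 - (8 - 323 - 2*104329)) = 207194 - (255 - (8 - 323 - 208658)) = 207194 - (255 - 1*(-208973)) = 207194 - (255 + 208973) = 207194 - 1*209228 = 207194 - 209228 = -2034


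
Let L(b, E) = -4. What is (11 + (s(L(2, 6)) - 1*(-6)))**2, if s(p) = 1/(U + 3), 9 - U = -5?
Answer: 84100/289 ≈ 291.00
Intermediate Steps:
U = 14 (U = 9 - 1*(-5) = 9 + 5 = 14)
s(p) = 1/17 (s(p) = 1/(14 + 3) = 1/17)
(11 + (s(L(2, 6)) - 1*(-6)))**2 = (11 + (1/17 - 1*(-6)))**2 = (11 + (1/17 + 6))**2 = (11 + 103/17)**2 = (290/17)**2 = 84100/289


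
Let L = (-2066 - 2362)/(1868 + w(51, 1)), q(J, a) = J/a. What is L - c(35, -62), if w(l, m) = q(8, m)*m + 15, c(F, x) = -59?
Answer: 107141/1891 ≈ 56.658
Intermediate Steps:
w(l, m) = 23 (w(l, m) = (8/m)*m + 15 = 8 + 15 = 23)
L = -4428/1891 (L = (-2066 - 2362)/(1868 + 23) = -4428/1891 ≈ -2.3416)
L - c(35, -62) = -4428/1891 - 1*(-59) = -4428/1891 + 59 = 107141/1891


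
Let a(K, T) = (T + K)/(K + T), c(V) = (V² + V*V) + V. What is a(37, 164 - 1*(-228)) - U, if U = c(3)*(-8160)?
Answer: 171361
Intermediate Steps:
c(V) = V + 2*V² (c(V) = (V² + V²) + V = 2*V² + V = V + 2*V²)
a(K, T) = 1 (a(K, T) = (K + T)/(K + T) = 1)
U = -171360 (U = (3*(1 + 2*3))*(-8160) = (3*(1 + 6))*(-8160) = (3*7)*(-8160) = 21*(-8160) = -171360)
a(37, 164 - 1*(-228)) - U = 1 - 1*(-171360) = 1 + 171360 = 171361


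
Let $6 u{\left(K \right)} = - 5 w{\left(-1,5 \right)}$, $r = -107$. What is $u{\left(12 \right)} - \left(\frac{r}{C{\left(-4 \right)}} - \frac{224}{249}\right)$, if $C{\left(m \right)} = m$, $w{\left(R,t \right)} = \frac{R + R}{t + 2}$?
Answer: $- \frac{59523}{2324} \approx -25.612$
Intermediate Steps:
$w{\left(R,t \right)} = \frac{2 R}{2 + t}$
$u{\left(K \right)} = \frac{5}{21}$ ($u{\left(K \right)} = \frac{\left(-5\right) 2 \left(-1\right) \frac{1}{2 + 5}}{6} = \frac{\left(-5\right) 2 \left(-1\right) \frac{1}{7}}{6} = \frac{\left(-5\right) \left(- \frac{2}{7}\right)}{6} = \frac{1}{6} \cdot \frac{10}{7} = \frac{5}{21}$)
$u{\left(12 \right)} - \left(\frac{r}{C{\left(-4 \right)}} - \frac{224}{249}\right) = \frac{5}{21} - \left(- \frac{107}{-4} - \frac{224}{249}\right) = \frac{5}{21} - \left(\left(-107\right) \left(- \frac{1}{4}\right) - \frac{224}{249}\right) = \frac{5}{21} - \left(\frac{107}{4} - \frac{224}{249}\right) = \frac{5}{21} - \frac{25747}{996} = - \frac{59523}{2324}$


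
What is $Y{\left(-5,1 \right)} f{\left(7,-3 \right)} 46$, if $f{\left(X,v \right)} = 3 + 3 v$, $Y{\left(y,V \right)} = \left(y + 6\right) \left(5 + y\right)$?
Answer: $0$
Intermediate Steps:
$Y{\left(y,V \right)} = \left(5 + y\right) \left(6 + y\right)$ ($Y{\left(y,V \right)} = \left(6 + y\right) \left(5 + y\right) = \left(5 + y\right) \left(6 + y\right)$)
$Y{\left(-5,1 \right)} f{\left(7,-3 \right)} 46 = \left(30 + \left(-5\right)^{2} + 11 \left(-5\right)\right) \left(3 + 3 \left(-3\right)\right) 46 = \left(30 + 25 - 55\right) \left(3 - 9\right) 46 = 0 \left(-6\right) 46 = 0 \cdot 46 = 0$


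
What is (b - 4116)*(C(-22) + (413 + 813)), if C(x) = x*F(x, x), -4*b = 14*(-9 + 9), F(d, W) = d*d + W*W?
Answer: 82608120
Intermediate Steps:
F(d, W) = W² + d² (F(d, W) = d² + W² = W² + d²)
b = 0 (b = -7*(-9 + 9)/2 = -7*0/2 = -¼*0 = 0)
C(x) = 2*x³ (C(x) = x*(x² + x²) = x*(2*x²) = 2*x³)
(b - 4116)*(C(-22) + (413 + 813)) = (0 - 4116)*(2*(-22)³ + (413 + 813)) = -4116*(2*(-10648) + 1226) = -4116*(-21296 + 1226) = -4116*(-20070) = 82608120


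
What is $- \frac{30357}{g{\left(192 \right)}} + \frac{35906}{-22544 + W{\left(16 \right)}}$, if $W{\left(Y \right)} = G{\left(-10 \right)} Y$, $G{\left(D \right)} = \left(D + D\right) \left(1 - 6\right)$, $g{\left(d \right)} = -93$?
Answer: $\frac{105409625}{324632} \approx 324.71$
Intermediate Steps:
$G{\left(D \right)} = - 10 D$ ($G{\left(D \right)} = 2 D \left(-5\right) = - 10 D$)
$W{\left(Y \right)} = 100 Y$ ($W{\left(Y \right)} = \left(-10\right) \left(-10\right) Y = 100 Y$)
$- \frac{30357}{g{\left(192 \right)}} + \frac{35906}{-22544 + W{\left(16 \right)}} = - \frac{30357}{-93} + \frac{35906}{-22544 + 100 \cdot 16} = \left(-30357\right) \left(- \frac{1}{93}\right) + \frac{35906}{-22544 + 1600} = \frac{10119}{31} + \frac{35906}{-20944} = \frac{10119}{31} + 35906 \left(- \frac{1}{20944}\right) = \frac{10119}{31} - \frac{17953}{10472} = \frac{105409625}{324632}$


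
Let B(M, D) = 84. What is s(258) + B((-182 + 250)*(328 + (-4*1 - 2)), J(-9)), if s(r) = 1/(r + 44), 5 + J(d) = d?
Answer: 25369/302 ≈ 84.003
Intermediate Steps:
J(d) = -5 + d
s(r) = 1/(44 + r)
s(258) + B((-182 + 250)*(328 + (-4*1 - 2)), J(-9)) = 1/(44 + 258) + 84 = 1/302 + 84 = 25369/302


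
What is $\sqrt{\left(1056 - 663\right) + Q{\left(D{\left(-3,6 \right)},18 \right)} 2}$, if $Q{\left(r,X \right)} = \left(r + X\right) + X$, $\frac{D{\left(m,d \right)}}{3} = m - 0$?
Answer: $\sqrt{447} \approx 21.142$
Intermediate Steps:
$D{\left(m,d \right)} = 3 m$ ($D{\left(m,d \right)} = 3 \left(m - 0\right) = 3 \left(m + 0\right) = 3 m$)
$Q{\left(r,X \right)} = r + 2 X$ ($Q{\left(r,X \right)} = \left(X + r\right) + X = r + 2 X$)
$\sqrt{\left(1056 - 663\right) + Q{\left(D{\left(-3,6 \right)},18 \right)} 2} = \sqrt{\left(1056 - 663\right) + \left(3 \left(-3\right) + 2 \cdot 18\right) 2} = \sqrt{\left(1056 - 663\right) + \left(-9 + 36\right) 2} = \sqrt{393 + 27 \cdot 2} = \sqrt{393 + 54} = \sqrt{447}$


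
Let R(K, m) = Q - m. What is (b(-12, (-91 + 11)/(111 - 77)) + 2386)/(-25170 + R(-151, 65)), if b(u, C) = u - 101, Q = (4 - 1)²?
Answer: -2273/25226 ≈ -0.090105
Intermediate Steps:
Q = 9 (Q = 3² = 9)
b(u, C) = -101 + u
R(K, m) = 9 - m
(b(-12, (-91 + 11)/(111 - 77)) + 2386)/(-25170 + R(-151, 65)) = ((-101 - 12) + 2386)/(-25170 + (9 - 1*65)) = (-113 + 2386)/(-25170 + (9 - 65)) = 2273/(-25170 - 56) = 2273/(-25226) = 2273*(-1/25226) = -2273/25226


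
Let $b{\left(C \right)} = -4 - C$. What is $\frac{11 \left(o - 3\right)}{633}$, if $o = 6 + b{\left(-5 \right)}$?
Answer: $\frac{44}{633} \approx 0.06951$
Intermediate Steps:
$o = 7$ ($o = 6 - -1 = 6 + \left(-4 + 5\right) = 6 + 1 = 7$)
$\frac{11 \left(o - 3\right)}{633} = \frac{11 \left(7 - 3\right)}{633} = 11 \cdot 4 \cdot \frac{1}{633} = 44 \cdot \frac{1}{633} = \frac{44}{633}$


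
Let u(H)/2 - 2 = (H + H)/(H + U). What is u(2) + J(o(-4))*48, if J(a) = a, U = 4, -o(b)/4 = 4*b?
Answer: 9232/3 ≈ 3077.3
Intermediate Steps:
o(b) = -16*b
u(H) = 4 + 4*H/(4 + H) (u(H) = 4 + 2*((H + H)/(H + 4)) = 4 + 2*((2*H)/(4 + H)) = 4 + 2*(2*H/(4 + H)) = 4 + 4*H/(4 + H))
u(2) + J(o(-4))*48 = 8*(2 + 2)/(4 + 2) - 16*(-4)*48 = 8*4/6 + 64*48 = 8*(⅙)*4 + 3072 = 16/3 + 3072 = 9232/3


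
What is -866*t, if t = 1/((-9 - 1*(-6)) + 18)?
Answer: -866/15 ≈ -57.733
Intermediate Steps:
t = 1/15 (t = 1/((-9 + 6) + 18) = 1/(-3 + 18) = 1/15 ≈ 0.066667)
-866*t = -866*1/15 = -866/15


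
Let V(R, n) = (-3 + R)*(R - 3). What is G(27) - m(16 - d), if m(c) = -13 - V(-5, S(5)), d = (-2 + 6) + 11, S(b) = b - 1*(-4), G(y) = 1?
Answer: 78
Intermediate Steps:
S(b) = 4 + b (S(b) = b + 4 = 4 + b)
V(R, n) = (-3 + R)**2 (V(R, n) = (-3 + R)*(-3 + R) = (-3 + R)**2)
d = 15 (d = 4 + 11 = 15)
m(c) = -77 (m(c) = -13 - (-3 - 5)**2 = -13 - 1*(-8)**2 = -13 - 1*64 = -13 - 64 = -77)
G(27) - m(16 - d) = 1 - 1*(-77) = 1 + 77 = 78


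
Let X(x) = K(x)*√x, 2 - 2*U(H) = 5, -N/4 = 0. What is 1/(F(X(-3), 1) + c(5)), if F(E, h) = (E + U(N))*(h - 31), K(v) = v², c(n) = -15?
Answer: 1/7320 + 3*I*√3/2440 ≈ 0.00013661 + 0.0021296*I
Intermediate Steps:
N = 0 (N = -4*0 = 0)
U(H) = -3/2 (U(H) = 1 - ½*5 = 1 - 5/2 = -3/2)
X(x) = x^(5/2) (X(x) = x²*√x = x^(5/2))
F(E, h) = (-31 + h)*(-3/2 + E) (F(E, h) = (E - 3/2)*(h - 31) = (-3/2 + E)*(-31 + h) = (-31 + h)*(-3/2 + E))
1/(F(X(-3), 1) + c(5)) = 1/((93/2 - 279*I*√3 - 3/2*1 + (-3)^(5/2)*1) - 15) = 1/((93/2 - 279*I*√3 - 3/2 + (9*I*√3)*1) - 15) = 1/((93/2 - 279*I*√3 - 3/2 + 9*I*√3) - 15) = 1/((45 - 270*I*√3) - 15) = 1/(30 - 270*I*√3)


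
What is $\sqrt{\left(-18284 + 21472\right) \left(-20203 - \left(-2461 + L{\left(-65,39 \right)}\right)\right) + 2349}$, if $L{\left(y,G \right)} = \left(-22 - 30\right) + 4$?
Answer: $3 i \sqrt{6267347} \approx 7510.4 i$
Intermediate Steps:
$L{\left(y,G \right)} = -48$ ($L{\left(y,G \right)} = -52 + 4 = -48$)
$\sqrt{\left(-18284 + 21472\right) \left(-20203 - \left(-2461 + L{\left(-65,39 \right)}\right)\right) + 2349} = \sqrt{\left(-18284 + 21472\right) \left(-20203 + \left(2461 - -48\right)\right) + 2349} = \sqrt{3188 \left(-20203 + \left(2461 + 48\right)\right) + 2349} = \sqrt{3188 \left(-20203 + 2509\right) + 2349} = \sqrt{3188 \left(-17694\right) + 2349} = \sqrt{-56408472 + 2349} = \sqrt{-56406123} = 3 i \sqrt{6267347}$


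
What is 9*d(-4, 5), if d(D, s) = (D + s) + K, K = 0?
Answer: 9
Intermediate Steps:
d(D, s) = D + s (d(D, s) = (D + s) + 0 = D + s)
9*d(-4, 5) = 9*(-4 + 5) = 9*1 = 9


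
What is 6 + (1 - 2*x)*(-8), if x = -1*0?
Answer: -2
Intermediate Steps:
x = 0
6 + (1 - 2*x)*(-8) = 6 + (1 - 2*0)*(-8) = 6 + (1 + 0)*(-8) = 6 + 1*(-8) = 6 - 8 = -2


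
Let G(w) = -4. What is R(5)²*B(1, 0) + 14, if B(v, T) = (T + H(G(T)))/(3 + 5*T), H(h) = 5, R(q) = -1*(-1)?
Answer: 47/3 ≈ 15.667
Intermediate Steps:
R(q) = 1
B(v, T) = (5 + T)/(3 + 5*T) (B(v, T) = (T + 5)/(3 + 5*T) = (5 + T)/(3 + 5*T))
R(5)²*B(1, 0) + 14 = 1²*((5 + 0)/(3 + 5*0)) + 14 = 1*(5/(3 + 0)) + 14 = 1*(5/3) + 14 = 5/3 + 14 = 47/3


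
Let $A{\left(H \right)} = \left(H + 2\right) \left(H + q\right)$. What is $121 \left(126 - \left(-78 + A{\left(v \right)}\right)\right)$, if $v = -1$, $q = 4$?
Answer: $24321$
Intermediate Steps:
$A{\left(H \right)} = \left(2 + H\right) \left(4 + H\right)$ ($A{\left(H \right)} = \left(H + 2\right) \left(H + 4\right) = \left(2 + H\right) \left(4 + H\right)$)
$121 \left(126 - \left(-78 + A{\left(v \right)}\right)\right) = 121 \left(126 + \left(78 - \left(8 + \left(-1\right)^{2} + 6 \left(-1\right)\right)\right)\right) = 121 \left(126 + \left(78 - \left(8 + 1 - 6\right)\right)\right) = 121 \left(126 + \left(78 - 3\right)\right) = 121 \left(126 + 75\right) = 121 \cdot 201 = 24321$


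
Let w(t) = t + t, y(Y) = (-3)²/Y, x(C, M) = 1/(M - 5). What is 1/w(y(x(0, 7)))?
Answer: 1/36 ≈ 0.027778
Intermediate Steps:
x(C, M) = 1/(-5 + M)
y(Y) = 9/Y
w(t) = 2*t
1/w(y(x(0, 7))) = 1/(2*(9/(1/(-5 + 7)))) = 1/(2*(9/(1/2))) = 1/(2*(9/(½))) = 1/(2*(9*2)) = 1/(2*18) = 1/36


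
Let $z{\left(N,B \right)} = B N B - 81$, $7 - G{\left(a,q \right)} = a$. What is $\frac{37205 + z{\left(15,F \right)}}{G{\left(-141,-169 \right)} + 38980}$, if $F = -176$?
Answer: $\frac{125441}{9782} \approx 12.824$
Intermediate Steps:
$G{\left(a,q \right)} = 7 - a$
$z{\left(N,B \right)} = -81 + N B^{2}$ ($z{\left(N,B \right)} = N B^{2} - 81 = -81 + N B^{2}$)
$\frac{37205 + z{\left(15,F \right)}}{G{\left(-141,-169 \right)} + 38980} = \frac{37205 - \left(81 - 15 \left(-176\right)^{2}\right)}{\left(7 - -141\right) + 38980} = \frac{37205 + \left(-81 + 15 \cdot 30976\right)}{\left(7 + 141\right) + 38980} = \frac{37205 + \left(-81 + 464640\right)}{148 + 38980} = \frac{37205 + 464559}{39128} = 501764 \cdot \frac{1}{39128} = \frac{125441}{9782}$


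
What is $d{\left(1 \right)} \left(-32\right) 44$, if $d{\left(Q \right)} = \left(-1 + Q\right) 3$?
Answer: $0$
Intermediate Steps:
$d{\left(Q \right)} = -3 + 3 Q$
$d{\left(1 \right)} \left(-32\right) 44 = \left(-3 + 3 \cdot 1\right) \left(-32\right) 44 = \left(-3 + 3\right) \left(-32\right) 44 = 0 \left(-32\right) 44 = 0 \cdot 44 = 0$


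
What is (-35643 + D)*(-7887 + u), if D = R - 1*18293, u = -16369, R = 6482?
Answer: 1151044224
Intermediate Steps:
D = -11811 (D = 6482 - 1*18293 = 6482 - 18293 = -11811)
(-35643 + D)*(-7887 + u) = (-35643 - 11811)*(-7887 - 16369) = -47454*(-24256) = 1151044224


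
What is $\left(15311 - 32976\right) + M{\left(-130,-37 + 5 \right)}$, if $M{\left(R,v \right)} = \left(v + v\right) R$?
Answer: $-9345$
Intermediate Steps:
$M{\left(R,v \right)} = 2 R v$ ($M{\left(R,v \right)} = 2 v R = 2 R v$)
$\left(15311 - 32976\right) + M{\left(-130,-37 + 5 \right)} = \left(15311 - 32976\right) + 2 \left(-130\right) \left(-37 + 5\right) = -17665 + 2 \left(-130\right) \left(-32\right) = -17665 + 8320 = -9345$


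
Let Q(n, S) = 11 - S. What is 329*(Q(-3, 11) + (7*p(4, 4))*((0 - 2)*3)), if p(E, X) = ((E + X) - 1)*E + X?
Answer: -442176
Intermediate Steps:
p(E, X) = X + E*(-1 + E + X) (p(E, X) = (-1 + E + X)*E + X = E*(-1 + E + X) + X = X + E*(-1 + E + X))
329*(Q(-3, 11) + (7*p(4, 4))*((0 - 2)*3)) = 329*((11 - 1*11) + (7*(4 + 4² - 1*4 + 4*4))*((0 - 2)*3)) = 329*((11 - 11) + (7*(4 + 16 - 4 + 16))*(-2*3)) = 329*(0 + (7*32)*(-6)) = 329*(0 + 224*(-6)) = 329*(0 - 1344) = 329*(-1344) = -442176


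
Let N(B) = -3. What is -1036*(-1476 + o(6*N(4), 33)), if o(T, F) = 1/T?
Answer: 13762742/9 ≈ 1.5292e+6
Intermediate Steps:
-1036*(-1476 + o(6*N(4), 33)) = -1036*(-1476 + 1/(6*(-3))) = -1036*(-1476 + 1/(-18)) = -1036*(-1476 - 1/18) = -1036*(-26569/18) = 13762742/9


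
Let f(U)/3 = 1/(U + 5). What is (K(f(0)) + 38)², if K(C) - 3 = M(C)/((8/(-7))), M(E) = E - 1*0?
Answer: 2621161/1600 ≈ 1638.2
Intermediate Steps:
M(E) = E (M(E) = E + 0 = E)
f(U) = 3/(5 + U) (f(U) = 3/(U + 5) = 3/(5 + U))
K(C) = 3 - 7*C/8 (K(C) = 3 + C/((8/(-7))) = 3 + C/((8*(-⅐))) = 3 + C/(-8/7) = 3 + C*(-7/8) = 3 - 7*C/8)
(K(f(0)) + 38)² = ((3 - 21/(8*(5 + 0))) + 38)² = ((3 - 21/(8*5)) + 38)² = ((3 - 7/8*⅗) + 38)² = ((3 - 21/40) + 38)² = (99/40 + 38)² = (1619/40)² = 2621161/1600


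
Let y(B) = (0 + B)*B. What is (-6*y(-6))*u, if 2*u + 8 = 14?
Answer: -648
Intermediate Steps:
u = 3 (u = -4 + (½)*14 = -4 + 7 = 3)
y(B) = B² (y(B) = B*B = B²)
(-6*y(-6))*u = -6*(-6)²*3 = -6*36*3 = -216*3 = -648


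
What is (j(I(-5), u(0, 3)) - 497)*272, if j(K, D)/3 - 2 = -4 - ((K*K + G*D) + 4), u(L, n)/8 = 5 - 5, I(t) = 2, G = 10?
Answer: -143344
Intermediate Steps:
u(L, n) = 0 (u(L, n) = 8*(5 - 5) = 8*0 = 0)
j(K, D) = -18 - 30*D - 3*K² (j(K, D) = 6 + 3*(-4 - ((K*K + 10*D) + 4)) = 6 + 3*(-4 - ((K² + 10*D) + 4)) = 6 + 3*(-4 - (4 + K² + 10*D)) = 6 + 3*(-4 + (-4 - K² - 10*D)) = 6 + 3*(-8 - K² - 10*D) = 6 + (-24 - 30*D - 3*K²) = -18 - 30*D - 3*K²)
(j(I(-5), u(0, 3)) - 497)*272 = ((-18 - 30*0 - 3*2²) - 497)*272 = ((-18 + 0 - 3*4) - 497)*272 = ((-18 + 0 - 12) - 497)*272 = (-30 - 497)*272 = -527*272 = -143344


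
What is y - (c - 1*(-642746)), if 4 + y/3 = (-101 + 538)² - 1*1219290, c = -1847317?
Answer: -1880404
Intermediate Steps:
y = -3084975 (y = -12 + 3*((-101 + 538)² - 1*1219290) = -12 + 3*(437² - 1219290) = -12 + 3*(190969 - 1219290) = -12 + 3*(-1028321) = -12 - 3084963 = -3084975)
y - (c - 1*(-642746)) = -3084975 - (-1847317 - 1*(-642746)) = -3084975 - (-1847317 + 642746) = -3084975 - 1*(-1204571) = -3084975 + 1204571 = -1880404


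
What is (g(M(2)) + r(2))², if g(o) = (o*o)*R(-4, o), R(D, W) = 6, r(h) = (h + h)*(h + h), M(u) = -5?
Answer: 27556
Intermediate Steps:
r(h) = 4*h² (r(h) = (2*h)*(2*h) = 4*h²)
g(o) = 6*o² (g(o) = (o*o)*6 = o²*6 = 6*o²)
(g(M(2)) + r(2))² = (6*(-5)² + 4*2²)² = (6*25 + 4*4)² = (150 + 16)² = 166² = 27556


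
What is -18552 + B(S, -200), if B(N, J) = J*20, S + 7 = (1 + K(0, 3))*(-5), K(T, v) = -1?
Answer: -22552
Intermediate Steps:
S = -7 (S = -7 + (1 - 1)*(-5) = -7 + 0*(-5) = -7 + 0 = -7)
B(N, J) = 20*J
-18552 + B(S, -200) = -18552 + 20*(-200) = -18552 - 4000 = -22552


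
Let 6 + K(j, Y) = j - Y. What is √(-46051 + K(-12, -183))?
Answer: I*√45886 ≈ 214.21*I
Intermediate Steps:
K(j, Y) = -6 + j - Y (K(j, Y) = -6 + (j - Y) = -6 + j - Y)
√(-46051 + K(-12, -183)) = √(-46051 + (-6 - 12 - 1*(-183))) = √(-46051 + (-6 - 12 + 183)) = √(-46051 + 165) = √(-45886) = I*√45886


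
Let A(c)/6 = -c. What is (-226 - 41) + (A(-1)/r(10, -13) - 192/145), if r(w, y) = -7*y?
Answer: -3539667/13195 ≈ -268.26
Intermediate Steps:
A(c) = -6*c (A(c) = 6*(-c) = -6*c)
(-226 - 41) + (A(-1)/r(10, -13) - 192/145) = (-226 - 41) + ((-6*(-1))/((-7*(-13))) - 192/145) = -267 + (6/91 - 192*1/145) = -267 + (6*(1/91) - 192/145) = -267 + (6/91 - 192/145) = -267 - 16602/13195 = -3539667/13195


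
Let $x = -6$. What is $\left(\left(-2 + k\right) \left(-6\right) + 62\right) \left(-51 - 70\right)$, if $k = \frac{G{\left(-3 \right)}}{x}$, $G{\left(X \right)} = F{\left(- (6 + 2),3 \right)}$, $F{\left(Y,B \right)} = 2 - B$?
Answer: $-8833$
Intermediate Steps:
$G{\left(X \right)} = -1$ ($G{\left(X \right)} = 2 - 3 = -1$)
$k = \frac{1}{6}$ ($k = - \frac{1}{-6} = \left(-1\right) \left(- \frac{1}{6}\right) = \frac{1}{6} \approx 0.16667$)
$\left(\left(-2 + k\right) \left(-6\right) + 62\right) \left(-51 - 70\right) = \left(\left(-2 + \frac{1}{6}\right) \left(-6\right) + 62\right) \left(-51 - 70\right) = \left(\left(- \frac{11}{6}\right) \left(-6\right) + 62\right) \left(-51 - 70\right) = \left(11 + 62\right) \left(-121\right) = 73 \left(-121\right) = -8833$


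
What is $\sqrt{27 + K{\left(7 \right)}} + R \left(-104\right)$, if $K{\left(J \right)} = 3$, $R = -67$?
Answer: $6968 + \sqrt{30} \approx 6973.5$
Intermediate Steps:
$\sqrt{27 + K{\left(7 \right)}} + R \left(-104\right) = \sqrt{27 + 3} - -6968 = \sqrt{30} + 6968 = 6968 + \sqrt{30}$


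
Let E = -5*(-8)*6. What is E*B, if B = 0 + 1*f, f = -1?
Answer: -240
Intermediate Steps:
B = -1 (B = 0 + 1*(-1) = 0 - 1 = -1)
E = 240 (E = 40*6 = 240)
E*B = 240*(-1) = -240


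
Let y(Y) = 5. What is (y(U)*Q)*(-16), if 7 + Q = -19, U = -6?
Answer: 2080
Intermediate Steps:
Q = -26 (Q = -7 - 19 = -26)
(y(U)*Q)*(-16) = (5*(-26))*(-16) = -130*(-16) = 2080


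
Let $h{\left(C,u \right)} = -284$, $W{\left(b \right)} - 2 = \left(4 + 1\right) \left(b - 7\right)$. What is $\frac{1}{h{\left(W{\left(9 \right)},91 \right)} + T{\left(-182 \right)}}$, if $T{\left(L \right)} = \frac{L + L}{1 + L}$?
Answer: $- \frac{181}{51040} \approx -0.0035462$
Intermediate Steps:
$W{\left(b \right)} = -33 + 5 b$ ($W{\left(b \right)} = 2 + \left(4 + 1\right) \left(b - 7\right) = 2 + 5 \left(-7 + b\right) = 2 + \left(-35 + 5 b\right) = -33 + 5 b$)
$T{\left(L \right)} = \frac{2 L}{1 + L}$
$\frac{1}{h{\left(W{\left(9 \right)},91 \right)} + T{\left(-182 \right)}} = \frac{1}{-284 + 2 \left(-182\right) \frac{1}{1 - 182}} = \frac{1}{-284 + 2 \left(-182\right) \frac{1}{-181}} = \frac{1}{-284 + 2 \left(-182\right) \left(- \frac{1}{181}\right)} = \frac{1}{-284 + \frac{364}{181}} = \frac{1}{- \frac{51040}{181}} = - \frac{181}{51040}$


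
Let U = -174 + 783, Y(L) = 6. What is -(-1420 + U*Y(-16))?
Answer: -2234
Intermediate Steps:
U = 609
-(-1420 + U*Y(-16)) = -(-1420 + 609*6) = -(-1420 + 3654) = -1*2234 = -2234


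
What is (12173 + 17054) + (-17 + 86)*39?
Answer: 31918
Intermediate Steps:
(12173 + 17054) + (-17 + 86)*39 = 29227 + 69*39 = 29227 + 2691 = 31918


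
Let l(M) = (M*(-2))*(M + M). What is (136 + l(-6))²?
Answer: 64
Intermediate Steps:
l(M) = -4*M² (l(M) = (-2*M)*(2*M) = -4*M²)
(136 + l(-6))² = (136 - 4*(-6)²)² = (136 - 4*36)² = (136 - 144)² = (-8)² = 64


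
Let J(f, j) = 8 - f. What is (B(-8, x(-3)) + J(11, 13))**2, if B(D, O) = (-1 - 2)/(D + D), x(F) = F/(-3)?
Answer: 2025/256 ≈ 7.9102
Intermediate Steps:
x(F) = -F/3 (x(F) = F*(-1/3) = -F/3)
B(D, O) = -3/(2*D) (B(D, O) = -3*1/(2*D) = -3/(2*D))
(B(-8, x(-3)) + J(11, 13))**2 = (-3/2/(-8) + (8 - 1*11))**2 = (-3/2*(-1/8) + (8 - 11))**2 = (3/16 - 3)**2 = (-45/16)**2 = 2025/256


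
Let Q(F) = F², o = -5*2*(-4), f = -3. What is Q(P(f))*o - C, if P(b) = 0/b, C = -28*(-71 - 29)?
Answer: -2800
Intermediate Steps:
C = 2800 (C = -28*(-100) = 2800)
P(b) = 0
o = 40 (o = -10*(-4) = 40)
Q(P(f))*o - C = 0²*40 - 1*2800 = 0*40 - 2800 = 0 - 2800 = -2800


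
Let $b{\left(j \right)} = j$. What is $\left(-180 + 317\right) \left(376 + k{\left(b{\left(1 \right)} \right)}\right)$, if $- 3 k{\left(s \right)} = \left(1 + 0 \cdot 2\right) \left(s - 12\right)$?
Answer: $\frac{156043}{3} \approx 52014.0$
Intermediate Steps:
$k{\left(s \right)} = 4 - \frac{s}{3}$ ($k{\left(s \right)} = - \frac{\left(1 + 0 \cdot 2\right) \left(s - 12\right)}{3} = - \frac{\left(1 + 0\right) \left(-12 + s\right)}{3} = - \frac{1 \left(-12 + s\right)}{3} = - \frac{-12 + s}{3} = 4 - \frac{s}{3}$)
$\left(-180 + 317\right) \left(376 + k{\left(b{\left(1 \right)} \right)}\right) = \left(-180 + 317\right) \left(376 + \left(4 - \frac{1}{3}\right)\right) = 137 \left(376 + \left(4 - \frac{1}{3}\right)\right) = 137 \left(376 + \frac{11}{3}\right) = 137 \cdot \frac{1139}{3} = \frac{156043}{3}$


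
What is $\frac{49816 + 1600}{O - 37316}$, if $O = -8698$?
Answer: $- \frac{25708}{23007} \approx -1.1174$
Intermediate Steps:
$\frac{49816 + 1600}{O - 37316} = \frac{49816 + 1600}{-8698 - 37316} = \frac{51416}{-46014} = 51416 \left(- \frac{1}{46014}\right) = - \frac{25708}{23007}$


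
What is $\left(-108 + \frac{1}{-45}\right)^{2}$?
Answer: $\frac{23629321}{2025} \approx 11669.0$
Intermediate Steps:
$\left(-108 + \frac{1}{-45}\right)^{2} = \left(-108 - \frac{1}{45}\right)^{2} = \left(- \frac{4861}{45}\right)^{2} = \frac{23629321}{2025}$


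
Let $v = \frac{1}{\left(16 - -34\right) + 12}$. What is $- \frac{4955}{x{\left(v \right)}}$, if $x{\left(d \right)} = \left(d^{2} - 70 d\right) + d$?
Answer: $\frac{19047020}{4277} \approx 4453.4$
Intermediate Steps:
$v = \frac{1}{62}$ ($v = \frac{1}{\left(16 + 34\right) + 12} = \frac{1}{50 + 12} = \frac{1}{62} \approx 0.016129$)
$x{\left(d \right)} = d^{2} - 69 d$
$- \frac{4955}{x{\left(v \right)}} = - \frac{4955}{\frac{1}{62} \left(-69 + \frac{1}{62}\right)} = - \frac{4955}{\frac{1}{62} \left(- \frac{4277}{62}\right)} = - \frac{4955}{- \frac{4277}{3844}} = \left(-4955\right) \left(- \frac{3844}{4277}\right) = \frac{19047020}{4277}$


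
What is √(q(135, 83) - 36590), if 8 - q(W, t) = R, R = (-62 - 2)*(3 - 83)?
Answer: I*√41702 ≈ 204.21*I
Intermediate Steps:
R = 5120 (R = -64*(-80) = 5120)
q(W, t) = -5112 (q(W, t) = 8 - 1*5120 = 8 - 5120 = -5112)
√(q(135, 83) - 36590) = √(-5112 - 36590) = √(-41702) = I*√41702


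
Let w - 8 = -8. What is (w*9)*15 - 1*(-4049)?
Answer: 4049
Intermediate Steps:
w = 0 (w = 8 - 8 = 0)
(w*9)*15 - 1*(-4049) = (0*9)*15 - 1*(-4049) = 0*15 + 4049 = 0 + 4049 = 4049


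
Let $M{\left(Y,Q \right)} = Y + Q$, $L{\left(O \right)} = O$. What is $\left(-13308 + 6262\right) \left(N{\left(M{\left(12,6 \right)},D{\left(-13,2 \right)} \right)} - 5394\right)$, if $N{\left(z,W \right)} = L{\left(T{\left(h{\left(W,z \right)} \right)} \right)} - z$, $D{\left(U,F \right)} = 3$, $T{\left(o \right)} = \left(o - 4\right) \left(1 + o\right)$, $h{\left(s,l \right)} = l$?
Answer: $36258716$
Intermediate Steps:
$T{\left(o \right)} = \left(1 + o\right) \left(-4 + o\right)$ ($T{\left(o \right)} = \left(-4 + o\right) \left(1 + o\right) = \left(1 + o\right) \left(-4 + o\right)$)
$M{\left(Y,Q \right)} = Q + Y$
$N{\left(z,W \right)} = -4 + z^{2} - 4 z$ ($N{\left(z,W \right)} = \left(-4 + z^{2} - 3 z\right) - z = -4 + z^{2} - 4 z$)
$\left(-13308 + 6262\right) \left(N{\left(M{\left(12,6 \right)},D{\left(-13,2 \right)} \right)} - 5394\right) = \left(-13308 + 6262\right) \left(\left(-4 + \left(6 + 12\right)^{2} - 4 \left(6 + 12\right)\right) - 5394\right) = - 7046 \left(\left(-4 + 18^{2} - 72\right) - 5394\right) = - 7046 \left(\left(-4 + 324 - 72\right) - 5394\right) = - 7046 \left(248 - 5394\right) = \left(-7046\right) \left(-5146\right) = 36258716$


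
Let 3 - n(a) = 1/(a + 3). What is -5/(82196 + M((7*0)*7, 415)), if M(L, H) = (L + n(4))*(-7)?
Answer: -5/82176 ≈ -6.0845e-5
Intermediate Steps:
n(a) = 3 - 1/(3 + a) (n(a) = 3 - 1/(a + 3) = 3 - 1/(3 + a))
M(L, H) = -20 - 7*L (M(L, H) = (L + (8 + 3*4)/(3 + 4))*(-7) = (L + (8 + 12)/7)*(-7) = (L + (1/7)*20)*(-7) = (L + 20/7)*(-7) = (20/7 + L)*(-7) = -20 - 7*L)
-5/(82196 + M((7*0)*7, 415)) = -5/(82196 + (-20 - 7*7*0*7)) = -5/(82196 + (-20 - 0*7)) = -5/(82196 + (-20 - 7*0)) = -5/(82196 + (-20 + 0)) = -5/(82196 - 20) = -5/82176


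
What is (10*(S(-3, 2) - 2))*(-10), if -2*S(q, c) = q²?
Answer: 650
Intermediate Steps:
S(q, c) = -q²/2
(10*(S(-3, 2) - 2))*(-10) = (10*(-½*(-3)² - 2))*(-10) = (10*(-½*9 - 2))*(-10) = (10*(-9/2 - 2))*(-10) = (10*(-13/2))*(-10) = -65*(-10) = 650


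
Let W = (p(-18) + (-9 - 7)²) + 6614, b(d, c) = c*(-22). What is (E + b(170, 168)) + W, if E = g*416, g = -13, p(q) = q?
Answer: -2252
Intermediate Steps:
b(d, c) = -22*c
W = 6852 (W = (-18 + (-9 - 7)²) + 6614 = (-18 + (-16)²) + 6614 = (-18 + 256) + 6614 = 238 + 6614 = 6852)
E = -5408 (E = -13*416 = -5408)
(E + b(170, 168)) + W = (-5408 - 22*168) + 6852 = (-5408 - 3696) + 6852 = -9104 + 6852 = -2252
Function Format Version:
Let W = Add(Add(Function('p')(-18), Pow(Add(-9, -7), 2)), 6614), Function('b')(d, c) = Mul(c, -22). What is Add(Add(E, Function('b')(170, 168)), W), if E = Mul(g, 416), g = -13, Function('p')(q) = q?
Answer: -2252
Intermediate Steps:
Function('b')(d, c) = Mul(-22, c)
W = 6852 (W = Add(Add(-18, Pow(Add(-9, -7), 2)), 6614) = Add(Add(-18, Pow(-16, 2)), 6614) = Add(Add(-18, 256), 6614) = Add(238, 6614) = 6852)
E = -5408 (E = Mul(-13, 416) = -5408)
Add(Add(E, Function('b')(170, 168)), W) = Add(Add(-5408, Mul(-22, 168)), 6852) = Add(Add(-5408, -3696), 6852) = Add(-9104, 6852) = -2252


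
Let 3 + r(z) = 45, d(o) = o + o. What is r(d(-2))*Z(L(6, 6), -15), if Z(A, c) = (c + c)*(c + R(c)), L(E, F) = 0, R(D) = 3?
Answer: 15120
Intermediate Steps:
d(o) = 2*o
r(z) = 42 (r(z) = -3 + 45 = 42)
Z(A, c) = 2*c*(3 + c) (Z(A, c) = (c + c)*(c + 3) = (2*c)*(3 + c) = 2*c*(3 + c))
r(d(-2))*Z(L(6, 6), -15) = 42*(2*(-15)*(3 - 15)) = 42*(2*(-15)*(-12)) = 42*360 = 15120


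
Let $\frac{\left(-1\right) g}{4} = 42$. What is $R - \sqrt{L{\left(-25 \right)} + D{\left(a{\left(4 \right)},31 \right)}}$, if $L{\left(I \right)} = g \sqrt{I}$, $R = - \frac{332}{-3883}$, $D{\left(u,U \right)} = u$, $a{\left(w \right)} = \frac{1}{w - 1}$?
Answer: $\frac{332}{3883} - \frac{\sqrt{3 - 7560 i}}{3} \approx -20.412 + 20.49 i$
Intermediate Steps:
$g = -168$ ($g = \left(-4\right) 42 = -168$)
$a{\left(w \right)} = \frac{1}{-1 + w}$
$R = \frac{332}{3883}$ ($R = \left(-332\right) \left(- \frac{1}{3883}\right) = \frac{332}{3883} \approx 0.085501$)
$L{\left(I \right)} = - 168 \sqrt{I}$
$R - \sqrt{L{\left(-25 \right)} + D{\left(a{\left(4 \right)},31 \right)}} = \frac{332}{3883} - \sqrt{- 168 \sqrt{-25} + \frac{1}{-1 + 4}} = \frac{332}{3883} - \sqrt{- 168 \cdot 5 i + \frac{1}{3}} = \frac{332}{3883} - \sqrt{- 840 i + \frac{1}{3}} = \frac{332}{3883} - \sqrt{\frac{1}{3} - 840 i}$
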